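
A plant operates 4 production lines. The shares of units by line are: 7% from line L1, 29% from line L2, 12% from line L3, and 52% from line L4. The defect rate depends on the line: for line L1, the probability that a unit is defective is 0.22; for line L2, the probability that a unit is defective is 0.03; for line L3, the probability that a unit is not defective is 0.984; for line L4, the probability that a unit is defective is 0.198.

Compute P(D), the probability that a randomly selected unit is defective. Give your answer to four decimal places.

P(D|L3) = 1 − 0.984 = 0.016.
P(D) = P(D|L1)·P(L1) + P(D|L2)·P(L2) + P(D|L3)·P(L3) + P(D|L4)·P(L4)
      = 0.22·0.07 + 0.03·0.29 + 0.016·0.12 + 0.198·0.52
      = 0.0154 + 0.0087 + 0.00192 + 0.10296 = 0.12898

P(D) ≈ 0.1290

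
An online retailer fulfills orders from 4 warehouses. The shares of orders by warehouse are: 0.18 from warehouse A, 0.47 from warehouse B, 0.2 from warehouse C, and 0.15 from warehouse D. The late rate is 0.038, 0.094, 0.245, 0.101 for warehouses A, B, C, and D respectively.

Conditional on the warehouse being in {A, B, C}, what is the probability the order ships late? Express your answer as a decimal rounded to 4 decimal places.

Let S = {A, B, C}.
P(S) = 0.18 + 0.47 + 0.2 = 0.85.
P(L ∩ S) = 0.038·0.18 + 0.094·0.47 + 0.245·0.2 = 0.00684 + 0.04418 + 0.049 = 0.10002.
P(L | S) = 0.10002 / 0.85 = 0.117671…

0.1177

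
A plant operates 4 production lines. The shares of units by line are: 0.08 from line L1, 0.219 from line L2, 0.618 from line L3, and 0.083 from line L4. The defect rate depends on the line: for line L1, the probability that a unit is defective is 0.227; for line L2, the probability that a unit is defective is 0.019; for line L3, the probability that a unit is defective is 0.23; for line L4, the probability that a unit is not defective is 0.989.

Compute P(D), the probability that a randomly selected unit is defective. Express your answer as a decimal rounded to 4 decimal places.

0.1654

P(D|L4) = 1 − 0.989 = 0.011.
Using total probability over the partition,
P(D) = P(D|L1)·P(L1) + P(D|L2)·P(L2) + P(D|L3)·P(L3) + P(D|L4)·P(L4)
      = 0.227·0.08 + 0.019·0.219 + 0.23·0.618 + 0.011·0.083
      = 0.01816 + 0.004161 + 0.14214 + 0.000913 = 0.165374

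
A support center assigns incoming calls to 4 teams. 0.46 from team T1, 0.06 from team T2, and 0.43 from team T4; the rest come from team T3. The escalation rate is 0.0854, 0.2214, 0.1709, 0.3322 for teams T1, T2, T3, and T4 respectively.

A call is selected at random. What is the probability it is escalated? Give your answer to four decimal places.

P(E) ≈ 0.2040

P(T3) = 1 − (0.46 + 0.06 + 0.43) = 0.05.
P(E) = P(E|T1)·P(T1) + P(E|T2)·P(T2) + P(E|T3)·P(T3) + P(E|T4)·P(T4)
      = 0.0854·0.46 + 0.2214·0.06 + 0.1709·0.05 + 0.3322·0.43
      = 0.039284 + 0.013284 + 0.008545 + 0.142846 = 0.203959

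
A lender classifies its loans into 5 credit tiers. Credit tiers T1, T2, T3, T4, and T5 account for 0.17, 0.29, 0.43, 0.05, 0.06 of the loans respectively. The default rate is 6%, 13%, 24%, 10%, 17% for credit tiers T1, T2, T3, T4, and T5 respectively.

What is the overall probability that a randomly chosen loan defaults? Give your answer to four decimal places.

P(D) ≈ 0.1663

P(D) = P(D|T1)·P(T1) + P(D|T2)·P(T2) + P(D|T3)·P(T3) + P(D|T4)·P(T4) + P(D|T5)·P(T5)
      = 0.06·0.17 + 0.13·0.29 + 0.24·0.43 + 0.1·0.05 + 0.17·0.06
      = 0.0102 + 0.0377 + 0.1032 + 0.005 + 0.0102 = 0.1663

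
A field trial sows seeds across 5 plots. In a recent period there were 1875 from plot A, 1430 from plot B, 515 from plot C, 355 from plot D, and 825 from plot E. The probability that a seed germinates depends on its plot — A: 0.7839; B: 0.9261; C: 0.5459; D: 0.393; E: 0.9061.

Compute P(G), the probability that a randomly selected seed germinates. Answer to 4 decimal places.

Total: 1875 + 1430 + 515 + 355 + 825 = 5000.
P(A) = 1875/5000 = 0.375. P(B) = 1430/5000 = 0.286. P(C) = 515/5000 = 0.103. P(D) = 355/5000 = 0.071. P(E) = 825/5000 = 0.165.
Summing over the partition,
P(G) = P(G|A)·P(A) + P(G|B)·P(B) + P(G|C)·P(C) + P(G|D)·P(D) + P(G|E)·P(E)
      = 0.7839·0.375 + 0.9261·0.286 + 0.5459·0.103 + 0.393·0.071 + 0.9061·0.165
      = 0.2939625 + 0.2648646 + 0.0562277 + 0.027903 + 0.1495065 = 0.7924643

P(G) ≈ 0.7925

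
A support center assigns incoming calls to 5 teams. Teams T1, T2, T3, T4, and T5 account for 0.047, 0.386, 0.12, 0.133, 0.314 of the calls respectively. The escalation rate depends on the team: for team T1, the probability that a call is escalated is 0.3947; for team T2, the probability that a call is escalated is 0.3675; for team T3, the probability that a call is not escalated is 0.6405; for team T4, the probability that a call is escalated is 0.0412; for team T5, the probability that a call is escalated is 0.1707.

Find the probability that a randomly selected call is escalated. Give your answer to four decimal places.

0.2626

P(E|T3) = 1 − 0.6405 = 0.3595.
By the law of total probability,
P(E) = P(E|T1)·P(T1) + P(E|T2)·P(T2) + P(E|T3)·P(T3) + P(E|T4)·P(T4) + P(E|T5)·P(T5)
      = 0.3947·0.047 + 0.3675·0.386 + 0.3595·0.12 + 0.0412·0.133 + 0.1707·0.314
      = 0.0185509 + 0.141855 + 0.04314 + 0.0054796 + 0.0535998 = 0.2626253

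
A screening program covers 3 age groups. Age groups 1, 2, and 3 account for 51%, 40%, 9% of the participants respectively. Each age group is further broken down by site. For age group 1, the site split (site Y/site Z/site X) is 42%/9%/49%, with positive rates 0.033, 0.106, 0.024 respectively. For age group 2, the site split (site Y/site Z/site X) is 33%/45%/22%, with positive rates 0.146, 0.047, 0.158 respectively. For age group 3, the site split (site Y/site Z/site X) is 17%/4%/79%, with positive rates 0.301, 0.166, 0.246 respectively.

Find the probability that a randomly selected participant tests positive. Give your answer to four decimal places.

P(T|1) = 0.42·0.033 + 0.09·0.106 + 0.49·0.024 = 0.01386 + 0.00954 + 0.01176 = 0.03516
P(T|2) = 0.33·0.146 + 0.45·0.047 + 0.22·0.158 = 0.04818 + 0.02115 + 0.03476 = 0.10409
P(T|3) = 0.17·0.301 + 0.04·0.166 + 0.79·0.246 = 0.05117 + 0.00664 + 0.19434 = 0.25215
Then overall,
P(T) = 0.51·0.03516 + 0.4·0.10409 + 0.09·0.25215
      = 0.0179316 + 0.041636 + 0.0226935 = 0.0822611

P(T) ≈ 0.0823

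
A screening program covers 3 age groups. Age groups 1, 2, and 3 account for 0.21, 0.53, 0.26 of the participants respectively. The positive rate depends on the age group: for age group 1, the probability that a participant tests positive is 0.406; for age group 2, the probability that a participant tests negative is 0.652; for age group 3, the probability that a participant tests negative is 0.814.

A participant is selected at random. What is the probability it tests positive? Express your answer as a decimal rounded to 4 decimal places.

P(T|2) = 1 − 0.652 = 0.348.
P(T|3) = 1 − 0.814 = 0.186.
Using total probability over the partition,
P(T) = P(T|1)·P(1) + P(T|2)·P(2) + P(T|3)·P(3)
      = 0.406·0.21 + 0.348·0.53 + 0.186·0.26
      = 0.08526 + 0.18444 + 0.04836 = 0.31806

0.3181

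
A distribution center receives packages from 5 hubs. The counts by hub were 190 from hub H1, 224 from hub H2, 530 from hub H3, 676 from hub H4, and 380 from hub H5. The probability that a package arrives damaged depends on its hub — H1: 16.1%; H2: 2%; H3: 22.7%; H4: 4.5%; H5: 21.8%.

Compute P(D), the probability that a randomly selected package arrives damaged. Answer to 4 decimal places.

Total: 190 + 224 + 530 + 676 + 380 = 2000.
P(H1) = 190/2000 = 0.095. P(H2) = 224/2000 = 0.112. P(H3) = 530/2000 = 0.265. P(H4) = 676/2000 = 0.338. P(H5) = 380/2000 = 0.19.
Summing over the partition,
P(D) = P(D|H1)·P(H1) + P(D|H2)·P(H2) + P(D|H3)·P(H3) + P(D|H4)·P(H4) + P(D|H5)·P(H5)
      = 0.161·0.095 + 0.02·0.112 + 0.227·0.265 + 0.045·0.338 + 0.218·0.19
      = 0.015295 + 0.00224 + 0.060155 + 0.01521 + 0.04142 = 0.13432

0.1343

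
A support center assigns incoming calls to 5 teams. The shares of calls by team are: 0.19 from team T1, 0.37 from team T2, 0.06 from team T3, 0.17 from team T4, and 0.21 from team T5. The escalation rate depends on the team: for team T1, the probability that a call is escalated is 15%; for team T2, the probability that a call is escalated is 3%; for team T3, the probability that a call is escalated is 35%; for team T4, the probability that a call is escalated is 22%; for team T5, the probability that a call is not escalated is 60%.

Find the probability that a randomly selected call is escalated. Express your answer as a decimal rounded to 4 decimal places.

P(E) ≈ 0.1820

P(E|T5) = 1 − 0.6 = 0.4.
Summing over the partition,
P(E) = P(E|T1)·P(T1) + P(E|T2)·P(T2) + P(E|T3)·P(T3) + P(E|T4)·P(T4) + P(E|T5)·P(T5)
      = 0.15·0.19 + 0.03·0.37 + 0.35·0.06 + 0.22·0.17 + 0.4·0.21
      = 0.0285 + 0.0111 + 0.021 + 0.0374 + 0.084 = 0.182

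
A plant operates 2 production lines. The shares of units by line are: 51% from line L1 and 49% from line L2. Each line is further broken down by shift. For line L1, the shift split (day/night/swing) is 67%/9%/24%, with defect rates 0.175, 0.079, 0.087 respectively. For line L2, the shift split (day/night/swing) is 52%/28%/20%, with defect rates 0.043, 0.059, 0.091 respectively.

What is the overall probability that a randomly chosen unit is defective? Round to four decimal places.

0.1020

P(D|L1) = 0.67·0.175 + 0.09·0.079 + 0.24·0.087 = 0.11725 + 0.00711 + 0.02088 = 0.14524
P(D|L2) = 0.52·0.043 + 0.28·0.059 + 0.2·0.091 = 0.02236 + 0.01652 + 0.0182 = 0.05708
By total probability over the outer partition,
P(D) = 0.51·0.14524 + 0.49·0.05708
      = 0.0740724 + 0.0279692 = 0.1020416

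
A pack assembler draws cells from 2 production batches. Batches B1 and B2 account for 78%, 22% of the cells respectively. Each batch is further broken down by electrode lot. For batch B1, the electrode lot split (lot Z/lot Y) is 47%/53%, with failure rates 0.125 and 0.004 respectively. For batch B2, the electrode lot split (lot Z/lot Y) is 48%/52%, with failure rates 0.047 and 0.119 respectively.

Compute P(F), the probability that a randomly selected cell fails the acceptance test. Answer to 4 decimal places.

0.0661

P(F|B1) = 0.47·0.125 + 0.53·0.004 = 0.05875 + 0.00212 = 0.06087
P(F|B2) = 0.48·0.047 + 0.52·0.119 = 0.02256 + 0.06188 = 0.08444
Then overall,
P(F) = 0.78·0.06087 + 0.22·0.08444
      = 0.0474786 + 0.0185768 = 0.0660554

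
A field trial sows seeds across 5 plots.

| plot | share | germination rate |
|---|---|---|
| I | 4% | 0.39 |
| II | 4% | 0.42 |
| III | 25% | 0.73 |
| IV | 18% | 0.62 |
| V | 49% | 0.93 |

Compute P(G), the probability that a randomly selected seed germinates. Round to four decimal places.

P(G) = P(G|I)·P(I) + P(G|II)·P(II) + P(G|III)·P(III) + P(G|IV)·P(IV) + P(G|V)·P(V)
      = 0.39·0.04 + 0.42·0.04 + 0.73·0.25 + 0.62·0.18 + 0.93·0.49
      = 0.0156 + 0.0168 + 0.1825 + 0.1116 + 0.4557 = 0.7822

P(G) ≈ 0.7822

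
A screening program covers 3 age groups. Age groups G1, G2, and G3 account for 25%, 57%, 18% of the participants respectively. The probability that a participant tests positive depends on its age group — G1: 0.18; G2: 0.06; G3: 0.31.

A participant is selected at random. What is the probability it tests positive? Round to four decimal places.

P(T) ≈ 0.1350

By the law of total probability,
P(T) = P(T|G1)·P(G1) + P(T|G2)·P(G2) + P(T|G3)·P(G3)
      = 0.18·0.25 + 0.06·0.57 + 0.31·0.18
      = 0.045 + 0.0342 + 0.0558 = 0.135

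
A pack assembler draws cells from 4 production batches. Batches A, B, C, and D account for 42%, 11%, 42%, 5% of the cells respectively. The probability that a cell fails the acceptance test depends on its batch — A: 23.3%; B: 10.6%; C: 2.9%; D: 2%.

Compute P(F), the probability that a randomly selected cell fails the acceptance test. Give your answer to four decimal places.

0.1227

Using total probability over the partition,
P(F) = P(F|A)·P(A) + P(F|B)·P(B) + P(F|C)·P(C) + P(F|D)·P(D)
      = 0.233·0.42 + 0.106·0.11 + 0.029·0.42 + 0.02·0.05
      = 0.09786 + 0.01166 + 0.01218 + 0.001 = 0.1227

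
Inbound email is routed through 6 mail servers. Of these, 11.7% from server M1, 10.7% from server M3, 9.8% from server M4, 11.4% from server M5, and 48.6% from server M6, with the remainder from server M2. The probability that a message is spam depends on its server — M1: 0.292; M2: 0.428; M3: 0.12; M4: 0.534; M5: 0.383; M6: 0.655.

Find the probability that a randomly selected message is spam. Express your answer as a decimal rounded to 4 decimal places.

P(M2) = 1 − (0.117 + 0.107 + 0.098 + 0.114 + 0.486) = 0.078.
P(S) = P(S|M1)·P(M1) + P(S|M2)·P(M2) + P(S|M3)·P(M3) + P(S|M4)·P(M4) + P(S|M5)·P(M5) + P(S|M6)·P(M6)
      = 0.292·0.117 + 0.428·0.078 + 0.12·0.107 + 0.534·0.098 + 0.383·0.114 + 0.655·0.486
      = 0.034164 + 0.033384 + 0.01284 + 0.052332 + 0.043662 + 0.31833 = 0.494712

P(S) ≈ 0.4947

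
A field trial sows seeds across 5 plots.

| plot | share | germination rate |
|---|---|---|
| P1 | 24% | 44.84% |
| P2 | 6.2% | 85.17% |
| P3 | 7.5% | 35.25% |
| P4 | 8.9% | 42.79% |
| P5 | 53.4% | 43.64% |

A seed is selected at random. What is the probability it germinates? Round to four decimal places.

By the law of total probability,
P(G) = P(G|P1)·P(P1) + P(G|P2)·P(P2) + P(G|P3)·P(P3) + P(G|P4)·P(P4) + P(G|P5)·P(P5)
      = 0.4484·0.24 + 0.8517·0.062 + 0.3525·0.075 + 0.4279·0.089 + 0.4364·0.534
      = 0.107616 + 0.0528054 + 0.0264375 + 0.0380831 + 0.2330376 = 0.4579796

0.4580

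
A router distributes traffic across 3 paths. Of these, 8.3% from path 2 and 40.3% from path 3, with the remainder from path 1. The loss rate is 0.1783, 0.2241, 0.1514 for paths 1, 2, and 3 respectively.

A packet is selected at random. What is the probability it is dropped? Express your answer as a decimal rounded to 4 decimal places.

P(1) = 1 − (0.083 + 0.403) = 0.514.
P(L) = P(L|1)·P(1) + P(L|2)·P(2) + P(L|3)·P(3)
      = 0.1783·0.514 + 0.2241·0.083 + 0.1514·0.403
      = 0.0916462 + 0.0186003 + 0.0610142 = 0.1712607

P(L) ≈ 0.1713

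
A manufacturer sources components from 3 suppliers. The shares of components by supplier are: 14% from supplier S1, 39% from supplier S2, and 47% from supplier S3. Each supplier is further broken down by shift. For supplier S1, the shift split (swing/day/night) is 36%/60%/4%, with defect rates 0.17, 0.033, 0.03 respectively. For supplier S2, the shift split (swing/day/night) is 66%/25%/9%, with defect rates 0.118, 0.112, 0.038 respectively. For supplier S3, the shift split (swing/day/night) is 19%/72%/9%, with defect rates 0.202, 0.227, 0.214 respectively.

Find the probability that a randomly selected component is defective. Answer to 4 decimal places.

0.1580

P(D|S1) = 0.36·0.17 + 0.6·0.033 + 0.04·0.03 = 0.0612 + 0.0198 + 0.0012 = 0.0822
P(D|S2) = 0.66·0.118 + 0.25·0.112 + 0.09·0.038 = 0.07788 + 0.028 + 0.00342 = 0.1093
P(D|S3) = 0.19·0.202 + 0.72·0.227 + 0.09·0.214 = 0.03838 + 0.16344 + 0.01926 = 0.22108
By total probability over the outer partition,
P(D) = 0.14·0.0822 + 0.39·0.1093 + 0.47·0.22108
      = 0.011508 + 0.042627 + 0.1039076 = 0.1580426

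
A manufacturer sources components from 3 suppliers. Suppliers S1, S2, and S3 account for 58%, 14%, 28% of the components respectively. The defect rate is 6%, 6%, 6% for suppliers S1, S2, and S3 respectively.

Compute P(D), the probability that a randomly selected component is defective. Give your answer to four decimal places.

0.0600

P(D) = P(D|S1)·P(S1) + P(D|S2)·P(S2) + P(D|S3)·P(S3)
      = 0.06·0.58 + 0.06·0.14 + 0.06·0.28
      = 0.0348 + 0.0084 + 0.0168 = 0.06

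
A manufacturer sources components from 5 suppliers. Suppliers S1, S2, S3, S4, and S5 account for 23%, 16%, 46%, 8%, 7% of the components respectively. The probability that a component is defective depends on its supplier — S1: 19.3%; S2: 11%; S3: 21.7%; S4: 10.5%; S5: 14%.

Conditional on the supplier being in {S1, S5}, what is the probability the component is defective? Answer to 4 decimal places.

P(D|S) ≈ 0.1806

Let S = {S1, S5}.
P(S) = 0.23 + 0.07 = 0.3.
P(D ∩ S) = 0.193·0.23 + 0.14·0.07 = 0.04439 + 0.0098 = 0.05419.
P(D | S) = 0.05419 / 0.3 = 0.180633…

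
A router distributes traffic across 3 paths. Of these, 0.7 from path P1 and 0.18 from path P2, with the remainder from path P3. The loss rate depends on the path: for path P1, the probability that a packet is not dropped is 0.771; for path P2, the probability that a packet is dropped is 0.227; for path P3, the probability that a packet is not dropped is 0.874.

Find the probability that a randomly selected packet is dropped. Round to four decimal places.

0.2163

P(P3) = 1 − (0.7 + 0.18) = 0.12.
P(L|P1) = 1 − 0.771 = 0.229.
P(L|P3) = 1 − 0.874 = 0.126.
By the law of total probability,
P(L) = P(L|P1)·P(P1) + P(L|P2)·P(P2) + P(L|P3)·P(P3)
      = 0.229·0.7 + 0.227·0.18 + 0.126·0.12
      = 0.1603 + 0.04086 + 0.01512 = 0.21628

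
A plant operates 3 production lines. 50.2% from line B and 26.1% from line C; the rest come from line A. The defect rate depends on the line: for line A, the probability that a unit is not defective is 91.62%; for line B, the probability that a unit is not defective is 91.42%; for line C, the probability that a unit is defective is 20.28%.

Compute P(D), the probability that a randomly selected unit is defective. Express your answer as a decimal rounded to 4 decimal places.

P(A) = 1 − (0.502 + 0.261) = 0.237.
P(D|A) = 1 − 0.9162 = 0.0838.
P(D|B) = 1 − 0.9142 = 0.0858.
By the law of total probability,
P(D) = P(D|A)·P(A) + P(D|B)·P(B) + P(D|C)·P(C)
      = 0.0838·0.237 + 0.0858·0.502 + 0.2028·0.261
      = 0.0198606 + 0.0430716 + 0.0529308 = 0.115863

P(D) ≈ 0.1159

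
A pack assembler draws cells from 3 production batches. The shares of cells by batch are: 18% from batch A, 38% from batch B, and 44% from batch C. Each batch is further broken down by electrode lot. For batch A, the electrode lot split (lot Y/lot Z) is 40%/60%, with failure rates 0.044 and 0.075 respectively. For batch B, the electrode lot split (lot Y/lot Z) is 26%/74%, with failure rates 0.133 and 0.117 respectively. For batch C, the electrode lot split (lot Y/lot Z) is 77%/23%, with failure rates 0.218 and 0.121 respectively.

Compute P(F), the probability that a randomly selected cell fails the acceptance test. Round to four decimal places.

P(F) ≈ 0.1434

P(F|A) = 0.4·0.044 + 0.6·0.075 = 0.0176 + 0.045 = 0.0626
P(F|B) = 0.26·0.133 + 0.74·0.117 = 0.03458 + 0.08658 = 0.12116
P(F|C) = 0.77·0.218 + 0.23·0.121 = 0.16786 + 0.02783 = 0.19569
Then overall,
P(F) = 0.18·0.0626 + 0.38·0.12116 + 0.44·0.19569
      = 0.011268 + 0.0460408 + 0.0861036 = 0.1434124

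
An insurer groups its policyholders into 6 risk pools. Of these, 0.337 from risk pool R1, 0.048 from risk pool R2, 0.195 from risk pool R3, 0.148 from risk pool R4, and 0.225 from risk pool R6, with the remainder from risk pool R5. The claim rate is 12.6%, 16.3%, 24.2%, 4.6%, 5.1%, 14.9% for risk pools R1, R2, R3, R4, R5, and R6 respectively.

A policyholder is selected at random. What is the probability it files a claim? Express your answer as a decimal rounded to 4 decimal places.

P(R5) = 1 − (0.337 + 0.048 + 0.195 + 0.148 + 0.225) = 0.047.
P(C) = P(C|R1)·P(R1) + P(C|R2)·P(R2) + P(C|R3)·P(R3) + P(C|R4)·P(R4) + P(C|R5)·P(R5) + P(C|R6)·P(R6)
      = 0.126·0.337 + 0.163·0.048 + 0.242·0.195 + 0.046·0.148 + 0.051·0.047 + 0.149·0.225
      = 0.042462 + 0.007824 + 0.04719 + 0.006808 + 0.002397 + 0.033525 = 0.140206

0.1402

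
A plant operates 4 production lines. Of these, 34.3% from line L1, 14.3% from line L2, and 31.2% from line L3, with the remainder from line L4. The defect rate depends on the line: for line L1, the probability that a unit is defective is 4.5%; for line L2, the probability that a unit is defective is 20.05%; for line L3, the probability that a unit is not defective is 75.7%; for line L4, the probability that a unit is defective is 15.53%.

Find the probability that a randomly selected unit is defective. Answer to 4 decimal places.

0.1513

P(L4) = 1 − (0.343 + 0.143 + 0.312) = 0.202.
P(D|L3) = 1 − 0.757 = 0.243.
P(D) = P(D|L1)·P(L1) + P(D|L2)·P(L2) + P(D|L3)·P(L3) + P(D|L4)·P(L4)
      = 0.045·0.343 + 0.2005·0.143 + 0.243·0.312 + 0.1553·0.202
      = 0.015435 + 0.0286715 + 0.075816 + 0.0313706 = 0.1512931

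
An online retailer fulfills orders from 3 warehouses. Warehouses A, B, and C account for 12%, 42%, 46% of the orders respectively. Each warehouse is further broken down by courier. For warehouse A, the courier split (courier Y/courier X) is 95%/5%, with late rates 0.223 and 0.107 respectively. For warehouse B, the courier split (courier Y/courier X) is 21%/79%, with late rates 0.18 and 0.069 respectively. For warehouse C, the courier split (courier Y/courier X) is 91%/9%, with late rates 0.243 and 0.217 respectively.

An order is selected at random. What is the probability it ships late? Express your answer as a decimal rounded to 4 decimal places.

0.1755

P(L|A) = 0.95·0.223 + 0.05·0.107 = 0.21185 + 0.00535 = 0.2172
P(L|B) = 0.21·0.18 + 0.79·0.069 = 0.0378 + 0.05451 = 0.09231
P(L|C) = 0.91·0.243 + 0.09·0.217 = 0.22113 + 0.01953 = 0.24066
By total probability over the outer partition,
P(L) = 0.12·0.2172 + 0.42·0.09231 + 0.46·0.24066
      = 0.026064 + 0.0387702 + 0.1107036 = 0.1755378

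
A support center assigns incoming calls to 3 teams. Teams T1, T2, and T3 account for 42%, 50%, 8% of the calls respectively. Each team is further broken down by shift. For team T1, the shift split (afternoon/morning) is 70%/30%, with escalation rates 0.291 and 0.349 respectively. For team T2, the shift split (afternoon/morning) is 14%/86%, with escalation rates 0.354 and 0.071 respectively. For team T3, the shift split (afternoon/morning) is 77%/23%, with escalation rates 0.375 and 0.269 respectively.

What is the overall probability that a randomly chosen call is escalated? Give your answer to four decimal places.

0.2129

P(E|T1) = 0.7·0.291 + 0.3·0.349 = 0.2037 + 0.1047 = 0.3084
P(E|T2) = 0.14·0.354 + 0.86·0.071 = 0.04956 + 0.06106 = 0.11062
P(E|T3) = 0.77·0.375 + 0.23·0.269 = 0.28875 + 0.06187 = 0.35062
Then overall,
P(E) = 0.42·0.3084 + 0.5·0.11062 + 0.08·0.35062
      = 0.129528 + 0.05531 + 0.0280496 = 0.2128876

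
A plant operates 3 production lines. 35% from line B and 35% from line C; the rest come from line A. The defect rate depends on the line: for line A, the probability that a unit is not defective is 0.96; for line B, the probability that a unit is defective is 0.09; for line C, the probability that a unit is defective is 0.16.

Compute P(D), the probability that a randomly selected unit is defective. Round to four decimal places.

0.0995

P(A) = 1 − (0.35 + 0.35) = 0.3.
P(D|A) = 1 − 0.96 = 0.04.
P(D) = P(D|A)·P(A) + P(D|B)·P(B) + P(D|C)·P(C)
      = 0.04·0.3 + 0.09·0.35 + 0.16·0.35
      = 0.012 + 0.0315 + 0.056 = 0.0995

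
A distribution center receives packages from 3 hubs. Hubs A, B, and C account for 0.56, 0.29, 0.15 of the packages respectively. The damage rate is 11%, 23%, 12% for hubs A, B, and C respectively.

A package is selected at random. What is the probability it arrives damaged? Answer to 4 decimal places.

P(D) ≈ 0.1463

Using total probability over the partition,
P(D) = P(D|A)·P(A) + P(D|B)·P(B) + P(D|C)·P(C)
      = 0.11·0.56 + 0.23·0.29 + 0.12·0.15
      = 0.0616 + 0.0667 + 0.018 = 0.1463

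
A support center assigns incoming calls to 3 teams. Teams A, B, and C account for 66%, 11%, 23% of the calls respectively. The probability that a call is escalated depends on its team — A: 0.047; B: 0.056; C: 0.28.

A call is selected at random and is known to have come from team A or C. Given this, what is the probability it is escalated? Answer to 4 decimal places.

Let S = {A, C}.
P(S) = 0.66 + 0.23 = 0.89.
P(E ∩ S) = 0.047·0.66 + 0.28·0.23 = 0.03102 + 0.0644 = 0.09542.
P(E | S) = 0.09542 / 0.89 = 0.107213…

0.1072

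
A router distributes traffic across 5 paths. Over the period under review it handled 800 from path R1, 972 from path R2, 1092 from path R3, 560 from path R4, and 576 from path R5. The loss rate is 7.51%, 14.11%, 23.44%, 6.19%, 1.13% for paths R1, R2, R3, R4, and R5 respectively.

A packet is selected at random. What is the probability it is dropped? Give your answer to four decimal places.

Total: 800 + 972 + 1092 + 560 + 576 = 4000.
P(R1) = 800/4000 = 0.2. P(R2) = 972/4000 = 0.243. P(R3) = 1092/4000 = 0.273. P(R4) = 560/4000 = 0.14. P(R5) = 576/4000 = 0.144.
P(L) = P(L|R1)·P(R1) + P(L|R2)·P(R2) + P(L|R3)·P(R3) + P(L|R4)·P(R4) + P(L|R5)·P(R5)
      = 0.0751·0.2 + 0.1411·0.243 + 0.2344·0.273 + 0.0619·0.14 + 0.0113·0.144
      = 0.01502 + 0.0342873 + 0.0639912 + 0.008666 + 0.0016272 = 0.1235917

P(L) ≈ 0.1236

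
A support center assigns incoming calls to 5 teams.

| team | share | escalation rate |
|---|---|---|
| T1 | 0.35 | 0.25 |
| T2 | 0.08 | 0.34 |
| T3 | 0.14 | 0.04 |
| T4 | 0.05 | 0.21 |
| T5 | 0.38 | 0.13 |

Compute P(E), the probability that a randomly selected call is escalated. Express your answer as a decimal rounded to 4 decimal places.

Summing over the partition,
P(E) = P(E|T1)·P(T1) + P(E|T2)·P(T2) + P(E|T3)·P(T3) + P(E|T4)·P(T4) + P(E|T5)·P(T5)
      = 0.25·0.35 + 0.34·0.08 + 0.04·0.14 + 0.21·0.05 + 0.13·0.38
      = 0.0875 + 0.0272 + 0.0056 + 0.0105 + 0.0494 = 0.1802

0.1802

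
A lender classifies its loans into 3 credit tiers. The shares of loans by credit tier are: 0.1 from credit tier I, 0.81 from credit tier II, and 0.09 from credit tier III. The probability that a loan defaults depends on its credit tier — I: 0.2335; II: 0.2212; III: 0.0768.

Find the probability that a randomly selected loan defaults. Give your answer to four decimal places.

P(D) = P(D|I)·P(I) + P(D|II)·P(II) + P(D|III)·P(III)
      = 0.2335·0.1 + 0.2212·0.81 + 0.0768·0.09
      = 0.02335 + 0.179172 + 0.006912 = 0.209434

0.2094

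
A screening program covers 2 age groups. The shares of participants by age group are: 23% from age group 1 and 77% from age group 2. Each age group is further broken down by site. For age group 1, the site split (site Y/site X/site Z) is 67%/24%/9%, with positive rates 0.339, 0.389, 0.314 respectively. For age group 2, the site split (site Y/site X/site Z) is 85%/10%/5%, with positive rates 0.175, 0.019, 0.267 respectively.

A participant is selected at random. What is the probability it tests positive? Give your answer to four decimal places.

P(T) ≈ 0.2065

P(T|1) = 0.67·0.339 + 0.24·0.389 + 0.09·0.314 = 0.22713 + 0.09336 + 0.02826 = 0.34875
P(T|2) = 0.85·0.175 + 0.1·0.019 + 0.05·0.267 = 0.14875 + 0.0019 + 0.01335 = 0.164
Then overall,
P(T) = 0.23·0.34875 + 0.77·0.164
      = 0.0802125 + 0.12628 = 0.2064925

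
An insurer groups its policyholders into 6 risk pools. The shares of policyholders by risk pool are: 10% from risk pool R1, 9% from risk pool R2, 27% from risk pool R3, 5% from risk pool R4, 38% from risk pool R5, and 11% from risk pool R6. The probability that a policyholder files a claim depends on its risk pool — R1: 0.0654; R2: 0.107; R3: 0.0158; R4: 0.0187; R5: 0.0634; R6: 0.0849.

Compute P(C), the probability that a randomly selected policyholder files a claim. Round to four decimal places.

0.0548

P(C) = P(C|R1)·P(R1) + P(C|R2)·P(R2) + P(C|R3)·P(R3) + P(C|R4)·P(R4) + P(C|R5)·P(R5) + P(C|R6)·P(R6)
      = 0.0654·0.1 + 0.107·0.09 + 0.0158·0.27 + 0.0187·0.05 + 0.0634·0.38 + 0.0849·0.11
      = 0.00654 + 0.00963 + 0.004266 + 0.000935 + 0.024092 + 0.009339 = 0.054802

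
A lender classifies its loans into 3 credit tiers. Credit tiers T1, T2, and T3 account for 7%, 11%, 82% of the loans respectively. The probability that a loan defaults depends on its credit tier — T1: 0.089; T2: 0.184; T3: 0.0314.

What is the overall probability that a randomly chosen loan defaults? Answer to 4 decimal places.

P(D) ≈ 0.0522

P(D) = P(D|T1)·P(T1) + P(D|T2)·P(T2) + P(D|T3)·P(T3)
      = 0.089·0.07 + 0.184·0.11 + 0.0314·0.82
      = 0.00623 + 0.02024 + 0.025748 = 0.052218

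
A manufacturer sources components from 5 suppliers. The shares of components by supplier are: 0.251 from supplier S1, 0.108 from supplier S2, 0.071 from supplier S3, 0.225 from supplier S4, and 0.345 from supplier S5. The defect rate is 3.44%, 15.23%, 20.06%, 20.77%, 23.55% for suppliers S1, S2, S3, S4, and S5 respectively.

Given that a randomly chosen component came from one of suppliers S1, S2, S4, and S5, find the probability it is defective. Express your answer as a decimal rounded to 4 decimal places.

0.1648

Let S = {S1, S2, S4, S5}.
P(S) = 0.251 + 0.108 + 0.225 + 0.345 = 0.929.
P(D ∩ S) = 0.0344·0.251 + 0.1523·0.108 + 0.2077·0.225 + 0.2355·0.345 = 0.0086344 + 0.0164484 + 0.0467325 + 0.0812475 = 0.1530628.
P(D | S) = 0.1530628 / 0.929 = 0.164761…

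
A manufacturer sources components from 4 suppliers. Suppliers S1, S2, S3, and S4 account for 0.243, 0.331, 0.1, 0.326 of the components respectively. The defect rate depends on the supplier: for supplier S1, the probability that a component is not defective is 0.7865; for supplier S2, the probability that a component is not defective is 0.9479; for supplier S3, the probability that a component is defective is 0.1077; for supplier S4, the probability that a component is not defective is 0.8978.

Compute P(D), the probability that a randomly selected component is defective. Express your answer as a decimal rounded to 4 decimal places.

P(D|S1) = 1 − 0.7865 = 0.2135.
P(D|S2) = 1 − 0.9479 = 0.0521.
P(D|S4) = 1 − 0.8978 = 0.1022.
By the law of total probability,
P(D) = P(D|S1)·P(S1) + P(D|S2)·P(S2) + P(D|S3)·P(S3) + P(D|S4)·P(S4)
      = 0.2135·0.243 + 0.0521·0.331 + 0.1077·0.1 + 0.1022·0.326
      = 0.0518805 + 0.0172451 + 0.01077 + 0.0333172 = 0.1132128

0.1132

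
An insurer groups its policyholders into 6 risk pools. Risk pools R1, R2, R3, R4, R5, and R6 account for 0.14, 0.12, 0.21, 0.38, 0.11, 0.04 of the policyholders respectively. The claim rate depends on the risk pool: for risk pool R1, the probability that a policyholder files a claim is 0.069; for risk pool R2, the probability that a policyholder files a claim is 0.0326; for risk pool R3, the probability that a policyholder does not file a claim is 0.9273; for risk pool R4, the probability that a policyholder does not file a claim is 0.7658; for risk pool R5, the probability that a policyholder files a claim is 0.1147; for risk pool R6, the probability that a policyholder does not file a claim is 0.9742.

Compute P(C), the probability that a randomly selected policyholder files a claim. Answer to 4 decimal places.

P(C|R3) = 1 − 0.9273 = 0.0727.
P(C|R4) = 1 − 0.7658 = 0.2342.
P(C|R6) = 1 − 0.9742 = 0.0258.
P(C) = P(C|R1)·P(R1) + P(C|R2)·P(R2) + P(C|R3)·P(R3) + P(C|R4)·P(R4) + P(C|R5)·P(R5) + P(C|R6)·P(R6)
      = 0.069·0.14 + 0.0326·0.12 + 0.0727·0.21 + 0.2342·0.38 + 0.1147·0.11 + 0.0258·0.04
      = 0.00966 + 0.003912 + 0.015267 + 0.088996 + 0.012617 + 0.001032 = 0.131484

0.1315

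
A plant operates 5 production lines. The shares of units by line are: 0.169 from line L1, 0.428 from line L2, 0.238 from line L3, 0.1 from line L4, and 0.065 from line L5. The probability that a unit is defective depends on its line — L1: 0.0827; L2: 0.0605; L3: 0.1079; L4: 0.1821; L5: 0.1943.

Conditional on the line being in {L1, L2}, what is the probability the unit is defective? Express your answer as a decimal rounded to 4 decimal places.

Let S = {L1, L2}.
P(S) = 0.169 + 0.428 = 0.597.
P(D ∩ S) = 0.0827·0.169 + 0.0605·0.428 = 0.0139763 + 0.025894 = 0.0398703.
P(D | S) = 0.0398703 / 0.597 = 0.066784…

P(D|S) ≈ 0.0668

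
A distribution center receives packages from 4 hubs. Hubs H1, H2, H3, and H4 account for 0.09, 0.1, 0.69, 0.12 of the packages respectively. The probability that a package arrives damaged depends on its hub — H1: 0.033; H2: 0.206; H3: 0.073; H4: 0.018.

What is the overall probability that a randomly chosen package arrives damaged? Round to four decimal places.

Summing over the partition,
P(D) = P(D|H1)·P(H1) + P(D|H2)·P(H2) + P(D|H3)·P(H3) + P(D|H4)·P(H4)
      = 0.033·0.09 + 0.206·0.1 + 0.073·0.69 + 0.018·0.12
      = 0.00297 + 0.0206 + 0.05037 + 0.00216 = 0.0761

P(D) ≈ 0.0761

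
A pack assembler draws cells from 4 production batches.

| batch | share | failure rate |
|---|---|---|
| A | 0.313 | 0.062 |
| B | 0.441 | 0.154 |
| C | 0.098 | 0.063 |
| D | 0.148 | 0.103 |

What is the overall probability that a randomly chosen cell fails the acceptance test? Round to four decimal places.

0.1087

P(F) = P(F|A)·P(A) + P(F|B)·P(B) + P(F|C)·P(C) + P(F|D)·P(D)
      = 0.062·0.313 + 0.154·0.441 + 0.063·0.098 + 0.103·0.148
      = 0.019406 + 0.067914 + 0.006174 + 0.015244 = 0.108738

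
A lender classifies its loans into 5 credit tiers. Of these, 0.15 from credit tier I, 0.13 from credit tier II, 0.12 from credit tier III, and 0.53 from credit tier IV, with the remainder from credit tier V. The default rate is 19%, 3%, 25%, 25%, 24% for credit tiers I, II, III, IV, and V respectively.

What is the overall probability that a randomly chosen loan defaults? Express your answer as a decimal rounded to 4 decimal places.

P(D) ≈ 0.2117

P(V) = 1 − (0.15 + 0.13 + 0.12 + 0.53) = 0.07.
Using total probability over the partition,
P(D) = P(D|I)·P(I) + P(D|II)·P(II) + P(D|III)·P(III) + P(D|IV)·P(IV) + P(D|V)·P(V)
      = 0.19·0.15 + 0.03·0.13 + 0.25·0.12 + 0.25·0.53 + 0.24·0.07
      = 0.0285 + 0.0039 + 0.03 + 0.1325 + 0.0168 = 0.2117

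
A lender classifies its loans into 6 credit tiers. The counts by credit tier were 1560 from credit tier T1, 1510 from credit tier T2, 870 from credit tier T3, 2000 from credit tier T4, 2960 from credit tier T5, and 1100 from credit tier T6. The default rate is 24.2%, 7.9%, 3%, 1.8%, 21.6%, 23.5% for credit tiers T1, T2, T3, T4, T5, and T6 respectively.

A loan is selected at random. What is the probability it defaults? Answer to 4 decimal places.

Total: 1560 + 1510 + 870 + 2000 + 2960 + 1100 = 10000.
P(T1) = 1560/10000 = 0.156. P(T2) = 1510/10000 = 0.151. P(T3) = 870/10000 = 0.087. P(T4) = 2000/10000 = 0.2. P(T5) = 2960/10000 = 0.296. P(T6) = 1100/10000 = 0.11.
Summing over the partition,
P(D) = P(D|T1)·P(T1) + P(D|T2)·P(T2) + P(D|T3)·P(T3) + P(D|T4)·P(T4) + P(D|T5)·P(T5) + P(D|T6)·P(T6)
      = 0.242·0.156 + 0.079·0.151 + 0.03·0.087 + 0.018·0.2 + 0.216·0.296 + 0.235·0.11
      = 0.037752 + 0.011929 + 0.00261 + 0.0036 + 0.063936 + 0.02585 = 0.145677

0.1457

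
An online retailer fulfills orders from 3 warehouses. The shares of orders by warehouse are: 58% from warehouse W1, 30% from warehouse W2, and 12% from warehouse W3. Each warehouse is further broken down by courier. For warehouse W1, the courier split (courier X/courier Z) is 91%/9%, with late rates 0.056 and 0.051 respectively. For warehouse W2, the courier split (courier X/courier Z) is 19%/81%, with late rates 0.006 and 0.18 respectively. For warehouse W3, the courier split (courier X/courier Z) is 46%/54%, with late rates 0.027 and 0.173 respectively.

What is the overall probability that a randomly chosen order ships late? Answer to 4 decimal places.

P(L) ≈ 0.0890

P(L|W1) = 0.91·0.056 + 0.09·0.051 = 0.05096 + 0.00459 = 0.05555
P(L|W2) = 0.19·0.006 + 0.81·0.18 = 0.00114 + 0.1458 = 0.14694
P(L|W3) = 0.46·0.027 + 0.54·0.173 = 0.01242 + 0.09342 = 0.10584
By total probability over the outer partition,
P(L) = 0.58·0.05555 + 0.3·0.14694 + 0.12·0.10584
      = 0.032219 + 0.044082 + 0.0127008 = 0.0890018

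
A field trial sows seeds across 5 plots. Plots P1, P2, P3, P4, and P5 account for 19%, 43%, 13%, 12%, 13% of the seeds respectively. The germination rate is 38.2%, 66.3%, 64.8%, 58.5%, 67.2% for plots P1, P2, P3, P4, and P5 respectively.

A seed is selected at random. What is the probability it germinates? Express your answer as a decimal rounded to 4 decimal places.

Summing over the partition,
P(G) = P(G|P1)·P(P1) + P(G|P2)·P(P2) + P(G|P3)·P(P3) + P(G|P4)·P(P4) + P(G|P5)·P(P5)
      = 0.382·0.19 + 0.663·0.43 + 0.648·0.13 + 0.585·0.12 + 0.672·0.13
      = 0.07258 + 0.28509 + 0.08424 + 0.0702 + 0.08736 = 0.59947

P(G) ≈ 0.5995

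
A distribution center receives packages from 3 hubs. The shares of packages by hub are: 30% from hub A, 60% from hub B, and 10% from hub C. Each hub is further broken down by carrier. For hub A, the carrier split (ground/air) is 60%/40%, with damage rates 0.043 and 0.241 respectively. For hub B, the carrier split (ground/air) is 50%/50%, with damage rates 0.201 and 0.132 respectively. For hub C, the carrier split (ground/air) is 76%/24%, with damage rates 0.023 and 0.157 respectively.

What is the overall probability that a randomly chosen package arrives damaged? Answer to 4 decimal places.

P(D|A) = 0.6·0.043 + 0.4·0.241 = 0.0258 + 0.0964 = 0.1222
P(D|B) = 0.5·0.201 + 0.5·0.132 = 0.1005 + 0.066 = 0.1665
P(D|C) = 0.76·0.023 + 0.24·0.157 = 0.01748 + 0.03768 = 0.05516
By total probability over the outer partition,
P(D) = 0.3·0.1222 + 0.6·0.1665 + 0.1·0.05516
      = 0.03666 + 0.0999 + 0.005516 = 0.142076

0.1421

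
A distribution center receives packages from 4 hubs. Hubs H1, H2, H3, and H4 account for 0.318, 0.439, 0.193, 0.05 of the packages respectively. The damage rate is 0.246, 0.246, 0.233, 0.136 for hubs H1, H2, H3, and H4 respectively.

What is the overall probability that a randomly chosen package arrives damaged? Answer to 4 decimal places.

P(D) = P(D|H1)·P(H1) + P(D|H2)·P(H2) + P(D|H3)·P(H3) + P(D|H4)·P(H4)
      = 0.246·0.318 + 0.246·0.439 + 0.233·0.193 + 0.136·0.05
      = 0.078228 + 0.107994 + 0.044969 + 0.0068 = 0.237991

0.2380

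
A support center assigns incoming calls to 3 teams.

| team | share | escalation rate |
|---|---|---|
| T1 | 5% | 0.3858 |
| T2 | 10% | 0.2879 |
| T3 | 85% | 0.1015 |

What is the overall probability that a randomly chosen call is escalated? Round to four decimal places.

P(E) = P(E|T1)·P(T1) + P(E|T2)·P(T2) + P(E|T3)·P(T3)
      = 0.3858·0.05 + 0.2879·0.1 + 0.1015·0.85
      = 0.01929 + 0.02879 + 0.086275 = 0.134355

P(E) ≈ 0.1344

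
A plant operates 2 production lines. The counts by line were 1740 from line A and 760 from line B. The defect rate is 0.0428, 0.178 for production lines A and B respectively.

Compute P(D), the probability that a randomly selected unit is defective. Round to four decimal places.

P(D) ≈ 0.0839

Total: 1740 + 760 = 2500.
P(A) = 1740/2500 = 0.696. P(B) = 760/2500 = 0.304.
By the law of total probability,
P(D) = P(D|A)·P(A) + P(D|B)·P(B)
      = 0.0428·0.696 + 0.178·0.304
      = 0.0297888 + 0.054112 = 0.0839008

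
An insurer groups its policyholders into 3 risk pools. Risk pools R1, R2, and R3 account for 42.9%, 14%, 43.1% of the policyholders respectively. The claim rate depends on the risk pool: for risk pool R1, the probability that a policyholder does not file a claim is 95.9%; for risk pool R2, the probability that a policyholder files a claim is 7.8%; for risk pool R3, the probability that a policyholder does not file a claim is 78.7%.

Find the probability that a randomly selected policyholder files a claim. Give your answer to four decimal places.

P(C|R1) = 1 − 0.959 = 0.041.
P(C|R3) = 1 − 0.787 = 0.213.
Summing over the partition,
P(C) = P(C|R1)·P(R1) + P(C|R2)·P(R2) + P(C|R3)·P(R3)
      = 0.041·0.429 + 0.078·0.14 + 0.213·0.431
      = 0.017589 + 0.01092 + 0.091803 = 0.120312

P(C) ≈ 0.1203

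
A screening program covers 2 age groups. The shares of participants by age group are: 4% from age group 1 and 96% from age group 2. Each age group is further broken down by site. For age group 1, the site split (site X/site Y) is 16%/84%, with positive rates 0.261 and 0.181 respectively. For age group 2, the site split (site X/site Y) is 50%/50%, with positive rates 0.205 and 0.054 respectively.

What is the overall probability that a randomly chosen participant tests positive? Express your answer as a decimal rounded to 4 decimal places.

P(T|1) = 0.16·0.261 + 0.84·0.181 = 0.04176 + 0.15204 = 0.1938
P(T|2) = 0.5·0.205 + 0.5·0.054 = 0.1025 + 0.027 = 0.1295
By total probability over the outer partition,
P(T) = 0.04·0.1938 + 0.96·0.1295
      = 0.007752 + 0.12432 = 0.132072

P(T) ≈ 0.1321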